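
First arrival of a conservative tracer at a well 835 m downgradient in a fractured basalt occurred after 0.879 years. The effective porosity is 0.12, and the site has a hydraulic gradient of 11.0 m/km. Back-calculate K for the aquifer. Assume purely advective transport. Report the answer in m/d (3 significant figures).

28.4 m/d

t = 0.879 years = 320.8 d
v = L / t = 835 / 320.8 = 2.603 m/d
K = v · n / i = 2.603 × 0.12 / 0.011 = 28.4 m/d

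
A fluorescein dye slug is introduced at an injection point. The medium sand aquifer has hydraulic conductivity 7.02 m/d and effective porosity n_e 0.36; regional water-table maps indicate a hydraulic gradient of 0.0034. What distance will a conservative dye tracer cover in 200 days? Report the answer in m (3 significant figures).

Darcy flux q = K·i = 7.02 × 0.0034 = 0.02387 m/d
Seepage velocity v = q / n = 0.02387 / 0.36 = 0.06630 m/d
L = v × T = 0.06630 × 200 = 13.26 m

13.3 m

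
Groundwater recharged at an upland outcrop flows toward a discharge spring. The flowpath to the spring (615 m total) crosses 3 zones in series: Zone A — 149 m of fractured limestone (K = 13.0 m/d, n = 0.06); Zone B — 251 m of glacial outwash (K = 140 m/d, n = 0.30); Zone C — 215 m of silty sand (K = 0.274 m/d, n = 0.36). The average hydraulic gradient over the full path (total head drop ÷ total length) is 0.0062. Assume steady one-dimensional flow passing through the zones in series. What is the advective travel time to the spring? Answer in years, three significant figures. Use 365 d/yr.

For zones in series the flux q is common to all zones; the equivalent conductivity is the harmonic (thickness-weighted) mean, K_eq = L_total / Σ(L_j/K_j).
Σ(L/K) = 149/13.0 + 251/140 + 215/0.274 = 11.46 + 1.793 + 784.7 = 797.9 d
K_eq = L_total / Σ(L/K) = 615 / 797.9 = 0.7707 m/d
q = K_eq · i = 0.7707 × 0.0062 = 0.004779 m/d (same in every zone)
Zone A: v = q/n = 0.004779/0.06 = 0.07964 m/d → t_A = 149/0.07964 = 1871 d
Zone B: v = q/n = 0.004779/0.30 = 0.01593 m/d → t_B = 251/0.01593 = 15760 d
Zone C: v = q/n = 0.004779/0.36 = 0.01327 m/d → t_C = 215/0.01327 = 16200 d
Total t = 1871 + 15760 + 16200 = 33830 d
   = 33830 / 365 = 92.7 yr

92.7 years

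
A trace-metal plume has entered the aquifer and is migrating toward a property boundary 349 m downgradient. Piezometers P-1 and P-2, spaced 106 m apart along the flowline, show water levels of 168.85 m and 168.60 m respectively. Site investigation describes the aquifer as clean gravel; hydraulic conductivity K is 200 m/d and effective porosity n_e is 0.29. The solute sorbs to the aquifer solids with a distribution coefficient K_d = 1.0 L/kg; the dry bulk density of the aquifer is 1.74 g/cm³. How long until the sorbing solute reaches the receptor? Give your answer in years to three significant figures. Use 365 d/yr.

4.11 years

Hydraulic gradient i = (168.85 − 168.60) / 106 = 0.25 / 106 = 0.002358
Darcy flux q = K·i = 200 × 0.002358 = 0.4717 m/d
v_s = q/n_e = 0.4717/0.29 = 1.627 m/d
Retardation R = 1 + ρ_b·K_d/n = 1 + 1.74×1.0/0.29 = 7.000
Contaminant velocity v_c = v/R = 1.627/7.000 = 0.2324 m/d
t = L/v_c = 349/0.2324 = 1502 d
   = 1502/365 = 4.11 yr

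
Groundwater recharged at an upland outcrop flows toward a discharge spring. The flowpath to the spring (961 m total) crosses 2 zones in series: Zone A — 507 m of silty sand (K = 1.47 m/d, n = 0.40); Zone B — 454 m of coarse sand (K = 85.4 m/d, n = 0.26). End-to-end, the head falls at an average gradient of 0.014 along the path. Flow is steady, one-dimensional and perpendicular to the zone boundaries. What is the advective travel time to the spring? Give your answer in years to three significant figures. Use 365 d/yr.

For zones in series the flux q is common to all zones; the equivalent conductivity is the harmonic (thickness-weighted) mean, K_eq = L_total / Σ(L_j/K_j).
Σ(L/K) = 507/1.47 + 454/85.4 = 344.9 + 5.316 = 350.2 d
K_eq = L_total / Σ(L/K) = 961 / 350.2 = 2.744 m/d
q = K_eq · i = 2.744 × 0.014 = 0.03842 m/d (same in every zone)
Zone A: v = q/n = 0.03842/0.40 = 0.09604 m/d → t_A = 507/0.09604 = 5279 d
Zone B: v = q/n = 0.03842/0.26 = 0.1478 m/d → t_B = 454/0.1478 = 3073 d
Total t = 5279 + 3073 = 8352 d
   = 8352 / 365 = 22.9 yr

22.9 years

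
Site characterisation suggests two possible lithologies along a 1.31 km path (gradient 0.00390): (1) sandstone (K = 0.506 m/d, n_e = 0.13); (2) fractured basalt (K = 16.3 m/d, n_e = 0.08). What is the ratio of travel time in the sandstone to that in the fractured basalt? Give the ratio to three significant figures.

52.3

Unit 1 (sandstone): v = 0.506×0.0039/0.13 = 0.01518 m/d, t = 1310/0.01518 = 86300 d
Unit 2 (fractured basalt): v = 16.3×0.0039/0.08 = 0.7946 m/d, t = 1310/0.7946 = 1649 d
t(sandstone) / t(fractured basalt) = 86300/1649 = 52.3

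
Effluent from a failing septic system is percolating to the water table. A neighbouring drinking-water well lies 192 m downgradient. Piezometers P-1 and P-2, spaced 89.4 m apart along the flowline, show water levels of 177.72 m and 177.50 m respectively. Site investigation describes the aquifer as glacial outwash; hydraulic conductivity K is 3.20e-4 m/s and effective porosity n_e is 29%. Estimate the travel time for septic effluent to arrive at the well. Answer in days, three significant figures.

818 days

Hydraulic gradient i = (177.72 − 177.50) / 89.4 = 0.22 / 89.4 = 0.002461
K = 3.20e-4 m/s × 86400 s/d = 27.65 m/d
Darcy flux q = K·i = 27.65 × 0.002461 = 0.06804 m/d
Average linear velocity = 0.06804 / 0.29 = 0.2346 m/d
t = L / v = 192 / 0.2346 = 818.4 d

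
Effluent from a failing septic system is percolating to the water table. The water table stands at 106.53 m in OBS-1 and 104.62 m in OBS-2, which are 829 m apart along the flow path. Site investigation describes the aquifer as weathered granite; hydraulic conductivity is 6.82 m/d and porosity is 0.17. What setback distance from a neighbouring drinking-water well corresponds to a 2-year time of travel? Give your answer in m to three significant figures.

Hydraulic gradient i = (106.53 − 104.62) / 829 = 1.91 / 829 = 0.002304
q = Ki = 6.82 × 0.002304 = 0.01571 m/d
Average linear velocity = 0.01571 / 0.17 = 0.09243 m/d
T = 2 yr × 365 = 730 d
L = v × T = 0.09243 × 730 = 67.47 m

67.5 m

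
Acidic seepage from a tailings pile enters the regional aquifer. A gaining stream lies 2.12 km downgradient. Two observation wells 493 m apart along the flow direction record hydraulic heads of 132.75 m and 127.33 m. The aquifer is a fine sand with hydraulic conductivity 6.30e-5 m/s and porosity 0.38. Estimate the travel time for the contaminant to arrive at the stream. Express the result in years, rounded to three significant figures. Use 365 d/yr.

36.9 years

Hydraulic gradient i = (132.75 − 127.33) / 493 = 5.42 / 493 = 0.01099
K = 6.30e-5 m/s × 86400 s/d = 5.443 m/d
Darcy flux q = K·i = 5.443 × 0.01099 = 0.05984 m/d
Seepage velocity v = q / n = 0.05984 / 0.38 = 0.1575 m/d
L = 2.12 km = 2120 m
t = L / v = 2120 / 0.1575 = 13460 d
   = 13460 / 365 = 36.9 yr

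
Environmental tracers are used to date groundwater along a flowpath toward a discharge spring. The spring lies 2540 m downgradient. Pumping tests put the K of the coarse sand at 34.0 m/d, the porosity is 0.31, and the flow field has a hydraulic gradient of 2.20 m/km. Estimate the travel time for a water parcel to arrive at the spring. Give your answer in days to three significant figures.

Darcy flux q = K·i = 34.0 × 0.0022 = 0.07480 m/d
v = Ki/n = 34.0·0.0022/0.31 = 0.2413 m/d
t = L / v = 2540 / 0.2413 = 10530 d

10500 days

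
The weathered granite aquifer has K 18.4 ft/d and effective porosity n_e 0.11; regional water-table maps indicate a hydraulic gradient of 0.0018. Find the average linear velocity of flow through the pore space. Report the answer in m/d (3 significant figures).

K = 18.4 ft/d × 0.3048 = 5.608 m/d
Darcy flux q = K·i = 5.608 × 0.0018 = 0.01009 m/d
v = Ki/n = 5.608·0.0018/0.11 = 0.09177 m/d

0.0918 m/d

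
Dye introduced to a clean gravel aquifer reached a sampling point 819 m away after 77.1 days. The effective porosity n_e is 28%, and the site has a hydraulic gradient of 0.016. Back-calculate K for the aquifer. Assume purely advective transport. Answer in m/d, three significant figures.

v = L / t = 819 / 77.1 = 10.62 m/d
K = v · n / i = 10.62 × 0.28 / 0.016 = 186 m/d

186 m/d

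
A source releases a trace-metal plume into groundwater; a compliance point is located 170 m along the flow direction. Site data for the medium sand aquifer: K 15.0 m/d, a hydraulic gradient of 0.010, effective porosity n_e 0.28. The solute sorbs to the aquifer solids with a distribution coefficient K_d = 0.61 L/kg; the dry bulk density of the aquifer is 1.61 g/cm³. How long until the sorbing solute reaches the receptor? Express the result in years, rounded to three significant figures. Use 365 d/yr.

3.92 years

Darcy flux q = K·i = 15.0 × 0.010 = 0.1500 m/d
v_s = q/n_e = 0.1500/0.28 = 0.5357 m/d
Retardation R = 1 + ρ_b·K_d/n = 1 + 1.61×0.61/0.28 = 4.508
Contaminant velocity v_c = v/R = 0.5357/4.508 = 0.1188 m/d
t = L/v_c = 170/0.1188 = 1430 d
   = 1430/365 = 3.92 yr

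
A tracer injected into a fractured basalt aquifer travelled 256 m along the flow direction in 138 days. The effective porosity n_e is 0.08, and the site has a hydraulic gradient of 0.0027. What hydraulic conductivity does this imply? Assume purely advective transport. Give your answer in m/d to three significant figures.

v = L / t = 256 / 138 = 1.855 m/d
K = v · n / i = 1.855 × 0.08 / 0.0027 = 55.0 m/d

55.0 m/d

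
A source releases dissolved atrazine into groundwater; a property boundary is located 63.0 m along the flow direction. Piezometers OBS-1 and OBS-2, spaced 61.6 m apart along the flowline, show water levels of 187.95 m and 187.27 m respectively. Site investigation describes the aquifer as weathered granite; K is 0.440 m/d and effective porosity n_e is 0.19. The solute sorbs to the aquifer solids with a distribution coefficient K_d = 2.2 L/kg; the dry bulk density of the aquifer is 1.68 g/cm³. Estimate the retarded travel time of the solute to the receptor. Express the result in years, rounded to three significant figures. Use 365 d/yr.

Hydraulic gradient i = (187.95 − 187.27) / 61.6 = 0.68 / 61.6 = 0.01104
q = Ki = 0.440 × 0.01104 = 0.004857 m/d
v = Ki/n = 0.440·0.01104/0.19 = 0.02556 m/d
Retardation R = 1 + ρ_b·K_d/n = 1 + 1.68×2.2/0.19 = 20.45
Contaminant velocity v_c = v/R = 0.02556/20.45 = 0.001250 m/d
t = L/v_c = 63.0/0.001250 = 50400 d
   = 50400/365 = 138 yr

138 years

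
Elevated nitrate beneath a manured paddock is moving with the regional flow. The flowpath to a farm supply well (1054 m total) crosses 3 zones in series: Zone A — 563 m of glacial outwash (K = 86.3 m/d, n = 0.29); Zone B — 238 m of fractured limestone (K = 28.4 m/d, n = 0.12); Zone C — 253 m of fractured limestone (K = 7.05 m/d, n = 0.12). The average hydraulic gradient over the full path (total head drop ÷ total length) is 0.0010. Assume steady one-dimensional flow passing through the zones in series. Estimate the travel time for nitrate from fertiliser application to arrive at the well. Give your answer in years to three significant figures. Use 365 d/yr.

29.3 years

Steady 1-D flow in series ⇒ the Darcy flux q is identical in every zone and the zone head losses add (resistances L/K in series).
Σ(L/K) = 563/86.3 + 238/28.4 + 253/7.05 = 6.524 + 8.380 + 35.89 = 50.79 d
K_eq = L_total / Σ(L/K) = 1054 / 50.79 = 20.75 m/d
q = K_eq · i = 20.75 × 0.0010 = 0.02075 m/d (same in every zone)
Zone A: v = q/n = 0.02075/0.29 = 0.07156 m/d → t_A = 563/0.07156 = 7868 d
Zone B: v = q/n = 0.02075/0.12 = 0.1729 m/d → t_B = 238/0.1729 = 1376 d
Zone C: v = q/n = 0.02075/0.12 = 0.1729 m/d → t_C = 253/0.1729 = 1463 d
Total t = 7868 + 1376 + 1463 = 10710 d
   = 10710 / 365 = 29.3 yr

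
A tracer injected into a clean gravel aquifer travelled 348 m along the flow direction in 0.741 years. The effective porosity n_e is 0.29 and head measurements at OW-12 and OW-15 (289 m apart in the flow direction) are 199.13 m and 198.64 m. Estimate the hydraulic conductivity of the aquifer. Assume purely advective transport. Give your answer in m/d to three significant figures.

220 m/d

Hydraulic gradient i = (199.13 − 198.64) / 289 = 0.49 / 289 = 0.001696
t = 0.741 years = 270.5 d
v = L / t = 348 / 270.5 = 1.287 m/d
K = v · n / i = 1.287 × 0.29 / 0.001696 = 220 m/d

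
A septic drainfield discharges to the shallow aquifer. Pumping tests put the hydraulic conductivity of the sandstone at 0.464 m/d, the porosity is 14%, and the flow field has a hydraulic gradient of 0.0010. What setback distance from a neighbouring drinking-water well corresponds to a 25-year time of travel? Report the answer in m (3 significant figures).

Specific discharge q = 0.464 × 0.0010 = 4.640e-4 m/d
v = Ki/n = 0.464·0.0010/0.14 = 0.003314 m/d
T = 25 yr × 365 = 9125 d
L = v × T = 0.003314 × 9125 = 30.24 m

30.2 m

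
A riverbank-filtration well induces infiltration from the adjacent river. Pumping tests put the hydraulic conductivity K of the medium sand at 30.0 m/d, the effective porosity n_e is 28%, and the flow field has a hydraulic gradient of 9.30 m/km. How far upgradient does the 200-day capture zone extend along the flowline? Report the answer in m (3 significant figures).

Darcy flux q = K·i = 30.0 × 0.0093 = 0.2790 m/d
v = Ki/n = 30.0·0.0093/0.28 = 0.9964 m/d
L = v × T = 0.9964 × 200 = 199.3 m

199 m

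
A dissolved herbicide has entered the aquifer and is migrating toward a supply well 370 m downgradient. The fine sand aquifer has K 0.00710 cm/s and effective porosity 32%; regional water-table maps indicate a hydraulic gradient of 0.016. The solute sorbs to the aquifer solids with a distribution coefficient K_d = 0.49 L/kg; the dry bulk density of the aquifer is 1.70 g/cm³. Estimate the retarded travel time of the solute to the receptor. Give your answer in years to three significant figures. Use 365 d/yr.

K = 0.00710 cm/s × 864 = 6.134 m/d
Specific discharge q = 6.134 × 0.016 = 0.09815 m/d
Average linear velocity = 0.09815 / 0.32 = 0.3067 m/d
Retardation R = 1 + ρ_b·K_d/n = 1 + 1.70×0.49/0.32 = 3.603
Contaminant velocity v_c = v/R = 0.3067/3.603 = 0.08513 m/d
t = L/v_c = 370/0.08513 = 4346 d
   = 4346/365 = 11.9 yr

11.9 years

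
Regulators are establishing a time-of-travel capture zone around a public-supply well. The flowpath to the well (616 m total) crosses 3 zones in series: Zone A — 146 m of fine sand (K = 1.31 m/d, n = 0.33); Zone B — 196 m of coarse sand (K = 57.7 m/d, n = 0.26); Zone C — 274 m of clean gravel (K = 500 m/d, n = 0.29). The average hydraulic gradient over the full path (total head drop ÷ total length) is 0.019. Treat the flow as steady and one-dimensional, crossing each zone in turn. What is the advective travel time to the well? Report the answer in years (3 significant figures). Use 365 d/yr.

Continuity: the same q passes through each zone, so ΔH = q·Σ(L_j/K_j) — the zones act as resistances in series.
Σ(L/K) = 146/1.31 + 196/57.7 + 274/500 = 111.5 + 3.397 + 0.5480 = 115.4 d
K_eq = L_total / Σ(L/K) = 616 / 115.4 = 5.338 m/d
q = K_eq · i = 5.338 × 0.019 = 0.1014 m/d (same in every zone)
Zone A: v = q/n = 0.1014/0.33 = 0.3073 m/d → t_A = 146/0.3073 = 475.0 d
Zone B: v = q/n = 0.1014/0.26 = 0.3901 m/d → t_B = 196/0.3901 = 502.4 d
Zone C: v = q/n = 0.1014/0.29 = 0.3497 m/d → t_C = 274/0.3497 = 783.4 d
Total t = 475.0 + 502.4 + 783.4 = 1761 d
   = 1761 / 365 = 4.82 yr

4.82 years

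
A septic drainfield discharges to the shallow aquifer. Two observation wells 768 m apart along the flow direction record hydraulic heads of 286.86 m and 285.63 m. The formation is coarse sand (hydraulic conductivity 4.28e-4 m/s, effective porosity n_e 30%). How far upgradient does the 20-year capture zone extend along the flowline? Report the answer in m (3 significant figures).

Hydraulic gradient i = (286.86 − 285.63) / 768 = 1.23 / 768 = 0.001602
K = 4.28e-4 m/s × 86400 s/d = 36.98 m/d
Darcy flux q = K·i = 36.98 × 0.001602 = 0.05922 m/d
v_s = q/n_e = 0.05922/0.30 = 0.1974 m/d
T = 20 yr × 365 = 7300 d
L = v × T = 0.1974 × 7300 = 1441 m

1440 m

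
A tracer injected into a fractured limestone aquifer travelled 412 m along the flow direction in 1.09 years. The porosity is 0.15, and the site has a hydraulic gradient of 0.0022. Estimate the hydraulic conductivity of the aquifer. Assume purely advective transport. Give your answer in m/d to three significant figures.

70.6 m/d

t = 1.09 years = 397.9 d
v = L / t = 412 / 397.9 = 1.036 m/d
K = v · n / i = 1.036 × 0.15 / 0.0022 = 70.6 m/d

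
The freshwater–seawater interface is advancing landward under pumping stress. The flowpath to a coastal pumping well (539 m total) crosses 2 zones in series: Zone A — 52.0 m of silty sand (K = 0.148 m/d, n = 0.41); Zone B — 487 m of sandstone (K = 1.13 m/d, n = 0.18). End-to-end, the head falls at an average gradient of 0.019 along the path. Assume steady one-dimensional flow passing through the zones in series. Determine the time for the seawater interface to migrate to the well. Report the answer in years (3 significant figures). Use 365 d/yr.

Steady 1-D flow in series ⇒ the Darcy flux q is identical in every zone and the zone head losses add (resistances L/K in series).
Σ(L/K) = 52.0/0.148 + 487/1.13 = 351.4 + 431.0 = 782.3 d
K_eq = L_total / Σ(L/K) = 539 / 782.3 = 0.6890 m/d
q = K_eq · i = 0.6890 × 0.019 = 0.01309 m/d (same in every zone)
Zone A: v = q/n = 0.01309/0.41 = 0.03193 m/d → t_A = 52.0/0.03193 = 1629 d
Zone B: v = q/n = 0.01309/0.18 = 0.07272 m/d → t_B = 487/0.07272 = 6696 d
Total t = 1629 + 6696 = 8325 d
   = 8325 / 365 = 22.8 yr

22.8 years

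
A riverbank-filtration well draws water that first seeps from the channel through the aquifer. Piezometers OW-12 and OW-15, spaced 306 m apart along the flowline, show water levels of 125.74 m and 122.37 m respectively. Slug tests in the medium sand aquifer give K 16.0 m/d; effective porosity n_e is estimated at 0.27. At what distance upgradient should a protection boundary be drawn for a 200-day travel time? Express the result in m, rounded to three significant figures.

131 m

Hydraulic gradient i = (125.74 − 122.37) / 306 = 3.37 / 306 = 0.01101
Specific discharge q = 16.0 × 0.01101 = 0.1762 m/d
v = Ki/n = 16.0·0.01101/0.27 = 0.6526 m/d
L = v × T = 0.6526 × 200 = 130.5 m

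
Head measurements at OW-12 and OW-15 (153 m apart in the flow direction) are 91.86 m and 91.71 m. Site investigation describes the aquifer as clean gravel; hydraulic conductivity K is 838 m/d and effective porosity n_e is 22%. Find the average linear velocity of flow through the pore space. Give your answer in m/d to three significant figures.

Hydraulic gradient i = (91.86 − 91.71) / 153 = 0.15 / 153 = 9.804e-4
Specific discharge q = 838 × 9.804e-4 = 0.8216 m/d
v = Ki/n = 838·9.804e-4/0.22 = 3.734 m/d

3.73 m/d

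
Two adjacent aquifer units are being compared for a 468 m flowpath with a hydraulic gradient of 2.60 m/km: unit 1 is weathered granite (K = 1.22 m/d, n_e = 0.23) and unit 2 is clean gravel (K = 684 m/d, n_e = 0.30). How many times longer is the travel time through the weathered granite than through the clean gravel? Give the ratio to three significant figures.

430

Unit 1 (weathered granite): v = 1.22×0.0026/0.23 = 0.01379 m/d, t = 468/0.01379 = 33930 d
Unit 2 (clean gravel): v = 684×0.0026/0.30 = 5.928 m/d, t = 468/5.928 = 78.95 d
t(weathered granite) / t(clean gravel) = 33930/78.95 = 430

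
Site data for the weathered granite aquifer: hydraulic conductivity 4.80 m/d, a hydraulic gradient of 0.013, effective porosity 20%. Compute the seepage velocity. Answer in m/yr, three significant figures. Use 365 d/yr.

114 m/yr

q = Ki = 4.80 × 0.013 = 0.06240 m/d
Average linear velocity = 0.06240 / 0.20 = 0.3120 m/d
   = 0.3120 × 365 = 114 m/yr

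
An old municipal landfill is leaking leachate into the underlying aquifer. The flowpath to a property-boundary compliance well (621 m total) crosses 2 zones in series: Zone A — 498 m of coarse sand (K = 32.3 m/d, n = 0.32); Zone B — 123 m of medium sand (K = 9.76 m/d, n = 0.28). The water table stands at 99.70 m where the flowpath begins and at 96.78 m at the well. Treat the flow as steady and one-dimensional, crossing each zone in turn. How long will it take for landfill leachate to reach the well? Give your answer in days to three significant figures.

Total head drop ΔH = 99.70 − 96.78 = 2.92 m
Steady 1-D flow in series ⇒ the Darcy flux q is identical in every zone and the zone head losses add (resistances L/K in series).
Σ(L/K) = 498/32.3 + 123/9.76 = 15.42 + 12.60 = 28.02 d
q = ΔH / Σ(L/K) = 2.92 / 28.02 = 0.1042 m/d (same in every zone)
Zone A: v = q/n = 0.1042/0.32 = 0.3257 m/d → t_A = 498/0.3257 = 1529 d
Zone B: v = q/n = 0.1042/0.28 = 0.3722 m/d → t_B = 123/0.3722 = 330.5 d
Total t = 1529 + 330.5 = 1860 d

1860 days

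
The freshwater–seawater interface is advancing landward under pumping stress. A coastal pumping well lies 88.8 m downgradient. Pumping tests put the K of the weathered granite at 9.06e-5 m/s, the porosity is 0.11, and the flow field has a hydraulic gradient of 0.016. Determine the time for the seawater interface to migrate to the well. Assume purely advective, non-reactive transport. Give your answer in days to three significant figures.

K = 9.06e-5 m/s × 86400 s/d = 7.828 m/d
q = Ki = 7.828 × 0.016 = 0.1252 m/d
v = Ki/n = 7.828·0.016/0.11 = 1.139 m/d
t = L / v = 88.8 / 1.139 = 77.99 d

78.0 days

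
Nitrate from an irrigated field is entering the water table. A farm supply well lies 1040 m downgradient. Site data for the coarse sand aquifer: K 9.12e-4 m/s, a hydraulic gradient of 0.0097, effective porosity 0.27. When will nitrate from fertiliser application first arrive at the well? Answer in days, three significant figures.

K = 9.12e-4 m/s × 86400 s/d = 78.80 m/d
Darcy flux q = K·i = 78.80 × 0.0097 = 0.7643 m/d
v = Ki/n = 78.80·0.0097/0.27 = 2.831 m/d
t = L / v = 1040 / 2.831 = 367.4 d

367 days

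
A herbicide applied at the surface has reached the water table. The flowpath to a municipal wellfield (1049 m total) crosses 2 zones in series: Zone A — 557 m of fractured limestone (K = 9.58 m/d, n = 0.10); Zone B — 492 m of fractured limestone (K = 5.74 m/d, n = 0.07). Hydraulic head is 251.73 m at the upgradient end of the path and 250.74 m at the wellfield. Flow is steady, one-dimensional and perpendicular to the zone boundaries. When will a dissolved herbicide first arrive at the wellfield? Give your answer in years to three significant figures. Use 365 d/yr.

Total head drop ΔH = 251.73 − 250.74 = 0.99 m
Steady 1-D flow in series ⇒ the Darcy flux q is identical in every zone and the zone head losses add (resistances L/K in series).
Σ(L/K) = 557/9.58 + 492/5.74 = 58.14 + 85.71 = 143.9 d
q = ΔH / Σ(L/K) = 0.99 / 143.9 = 0.006882 m/d (same in every zone)
Zone A: v = q/n = 0.006882/0.10 = 0.06882 m/d → t_A = 557/0.06882 = 8094 d
Zone B: v = q/n = 0.006882/0.07 = 0.09831 m/d → t_B = 492/0.09831 = 5004 d
Total t = 8094 + 5004 = 13100 d
   = 13100 / 365 = 35.9 yr

35.9 years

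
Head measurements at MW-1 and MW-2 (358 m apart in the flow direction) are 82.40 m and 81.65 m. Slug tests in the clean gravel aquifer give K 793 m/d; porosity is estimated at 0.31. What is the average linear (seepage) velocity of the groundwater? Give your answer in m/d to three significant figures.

5.36 m/d

Hydraulic gradient i = (82.40 − 81.65) / 358 = 0.75 / 358 = 0.002095
Darcy flux q = K·i = 793 × 0.002095 = 1.661 m/d
Average linear velocity = 1.661 / 0.31 = 5.359 m/d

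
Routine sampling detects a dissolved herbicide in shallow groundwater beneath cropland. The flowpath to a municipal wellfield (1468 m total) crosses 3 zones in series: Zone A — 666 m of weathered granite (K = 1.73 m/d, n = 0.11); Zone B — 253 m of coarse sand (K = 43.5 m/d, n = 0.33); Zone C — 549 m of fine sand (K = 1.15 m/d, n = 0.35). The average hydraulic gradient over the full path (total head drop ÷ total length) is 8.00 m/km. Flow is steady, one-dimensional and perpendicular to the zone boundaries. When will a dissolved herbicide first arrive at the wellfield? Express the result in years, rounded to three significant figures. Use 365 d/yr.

70.7 years

For zones in series the flux q is common to all zones; the equivalent conductivity is the harmonic (thickness-weighted) mean, K_eq = L_total / Σ(L_j/K_j).
Σ(L/K) = 666/1.73 + 253/43.5 + 549/1.15 = 385.0 + 5.816 + 477.4 = 868.2 d
K_eq = L_total / Σ(L/K) = 1468 / 868.2 = 1.691 m/d
q = K_eq · i = 1.691 × 0.0080 = 0.01353 m/d (same in every zone)
Zone A: v = q/n = 0.01353/0.11 = 0.1230 m/d → t_A = 666/0.1230 = 5416 d
Zone B: v = q/n = 0.01353/0.33 = 0.04099 m/d → t_B = 253/0.04099 = 6172 d
Zone C: v = q/n = 0.01353/0.35 = 0.03865 m/d → t_C = 549/0.03865 = 14200 d
Total t = 5416 + 6172 + 14200 = 25790 d
   = 25790 / 365 = 70.7 yr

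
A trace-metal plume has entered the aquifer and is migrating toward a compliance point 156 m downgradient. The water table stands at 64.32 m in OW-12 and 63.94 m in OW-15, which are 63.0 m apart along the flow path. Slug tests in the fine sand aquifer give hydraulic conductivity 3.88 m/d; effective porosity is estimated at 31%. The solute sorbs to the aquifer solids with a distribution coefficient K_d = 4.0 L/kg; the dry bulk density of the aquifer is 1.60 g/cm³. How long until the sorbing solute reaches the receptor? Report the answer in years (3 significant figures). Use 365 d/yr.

123 years

Hydraulic gradient i = (64.32 − 63.94) / 63.0 = 0.38 / 63.0 = 0.006032
q = Ki = 3.88 × 0.006032 = 0.02340 m/d
v_s = q/n_e = 0.02340/0.31 = 0.07549 m/d
Retardation R = 1 + ρ_b·K_d/n = 1 + 1.60×4.0/0.31 = 21.65
Contaminant velocity v_c = v/R = 0.07549/21.65 = 0.003488 m/d
t = L/v_c = 156/0.003488 = 44730 d
   = 44730/365 = 123 yr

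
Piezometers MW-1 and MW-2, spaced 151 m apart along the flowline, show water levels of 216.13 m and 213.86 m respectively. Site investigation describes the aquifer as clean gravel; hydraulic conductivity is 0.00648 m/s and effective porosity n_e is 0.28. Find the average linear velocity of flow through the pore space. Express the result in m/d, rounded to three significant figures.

30.1 m/d

Hydraulic gradient i = (216.13 − 213.86) / 151 = 2.27 / 151 = 0.01503
K = 0.00648 m/s × 86400 s/d = 559.9 m/d
q = Ki = 559.9 × 0.01503 = 8.417 m/d
Average linear velocity = 8.417 / 0.28 = 30.06 m/d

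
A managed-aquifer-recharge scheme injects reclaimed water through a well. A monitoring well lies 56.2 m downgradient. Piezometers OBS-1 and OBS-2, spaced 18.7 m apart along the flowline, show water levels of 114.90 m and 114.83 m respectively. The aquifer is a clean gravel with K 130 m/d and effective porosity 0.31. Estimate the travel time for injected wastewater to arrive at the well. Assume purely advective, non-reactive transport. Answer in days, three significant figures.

Hydraulic gradient i = (114.90 − 114.83) / 18.7 = 0.07 / 18.7 = 0.003743
q = Ki = 130 × 0.003743 = 0.4866 m/d
v = Ki/n = 130·0.003743/0.31 = 1.570 m/d
t = L / v = 56.2 / 1.570 = 35.80 d

35.8 days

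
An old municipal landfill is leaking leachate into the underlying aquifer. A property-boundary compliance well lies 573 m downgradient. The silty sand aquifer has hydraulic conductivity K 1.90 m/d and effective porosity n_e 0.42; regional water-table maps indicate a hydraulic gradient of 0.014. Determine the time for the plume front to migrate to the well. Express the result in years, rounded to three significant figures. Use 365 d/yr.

24.8 years

Darcy flux q = K·i = 1.90 × 0.014 = 0.02660 m/d
Seepage velocity v = q / n = 0.02660 / 0.42 = 0.06333 m/d
t = L / v = 573 / 0.06333 = 9047 d
   = 9047 / 365 = 24.8 yr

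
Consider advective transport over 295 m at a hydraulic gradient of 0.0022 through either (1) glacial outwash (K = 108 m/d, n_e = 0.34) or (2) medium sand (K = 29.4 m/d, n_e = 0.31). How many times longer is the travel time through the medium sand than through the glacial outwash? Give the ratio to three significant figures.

Unit 1 (glacial outwash): v = 108×0.0022/0.34 = 0.6988 m/d, t = 295/0.6988 = 422.1 d
Unit 2 (medium sand): v = 29.4×0.0022/0.31 = 0.2086 m/d, t = 295/0.2086 = 1414 d
t(medium sand) / t(glacial outwash) = 1414/422.1 = 3.35

3.35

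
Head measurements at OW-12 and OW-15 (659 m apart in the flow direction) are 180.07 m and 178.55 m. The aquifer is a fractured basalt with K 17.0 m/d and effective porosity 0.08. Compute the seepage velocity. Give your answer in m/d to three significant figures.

Hydraulic gradient i = (180.07 − 178.55) / 659 = 1.52 / 659 = 0.002307
Darcy flux q = K·i = 17.0 × 0.002307 = 0.03921 m/d
v_s = q/n_e = 0.03921/0.08 = 0.4901 m/d

0.490 m/d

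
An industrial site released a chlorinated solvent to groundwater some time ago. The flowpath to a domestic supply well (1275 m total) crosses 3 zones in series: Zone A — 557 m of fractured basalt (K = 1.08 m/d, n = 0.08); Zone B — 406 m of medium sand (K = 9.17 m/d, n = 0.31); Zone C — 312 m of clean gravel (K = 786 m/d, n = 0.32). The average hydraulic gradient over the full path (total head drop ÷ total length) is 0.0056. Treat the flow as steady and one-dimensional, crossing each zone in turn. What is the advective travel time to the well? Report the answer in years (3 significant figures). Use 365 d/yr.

Steady 1-D flow in series ⇒ the Darcy flux q is identical in every zone and the zone head losses add (resistances L/K in series).
Σ(L/K) = 557/1.08 + 406/9.17 + 312/786 = 515.7 + 44.27 + 0.3969 = 560.4 d
K_eq = L_total / Σ(L/K) = 1275 / 560.4 = 2.275 m/d
q = K_eq · i = 2.275 × 0.0056 = 0.01274 m/d (same in every zone)
Zone A: v = q/n = 0.01274/0.08 = 0.1593 m/d → t_A = 557/0.1593 = 3497 d
Zone B: v = q/n = 0.01274/0.31 = 0.04110 m/d → t_B = 406/0.04110 = 9879 d
Zone C: v = q/n = 0.01274/0.32 = 0.03981 m/d → t_C = 312/0.03981 = 7836 d
Total t = 3497 + 9879 + 7836 = 21210 d
   = 21210 / 365 = 58.1 yr

58.1 years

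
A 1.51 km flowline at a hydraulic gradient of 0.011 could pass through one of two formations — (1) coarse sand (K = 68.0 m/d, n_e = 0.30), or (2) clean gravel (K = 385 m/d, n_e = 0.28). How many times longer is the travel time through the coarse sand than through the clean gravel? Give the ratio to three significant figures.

Unit 1 (coarse sand): v = 68.0×0.011/0.30 = 2.493 m/d, t = 1510/2.493 = 605.6 d
Unit 2 (clean gravel): v = 385×0.011/0.28 = 15.12 m/d, t = 1510/15.12 = 99.83 d
t(coarse sand) / t(clean gravel) = 605.6/99.83 = 6.07

6.07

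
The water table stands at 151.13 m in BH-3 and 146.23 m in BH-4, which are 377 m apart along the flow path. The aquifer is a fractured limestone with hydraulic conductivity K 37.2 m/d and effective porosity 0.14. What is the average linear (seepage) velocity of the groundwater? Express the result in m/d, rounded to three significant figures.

Hydraulic gradient i = (151.13 − 146.23) / 377 = 4.90 / 377 = 0.01300
Darcy flux q = K·i = 37.2 × 0.01300 = 0.4835 m/d
v_s = q/n_e = 0.4835/0.14 = 3.454 m/d

3.45 m/d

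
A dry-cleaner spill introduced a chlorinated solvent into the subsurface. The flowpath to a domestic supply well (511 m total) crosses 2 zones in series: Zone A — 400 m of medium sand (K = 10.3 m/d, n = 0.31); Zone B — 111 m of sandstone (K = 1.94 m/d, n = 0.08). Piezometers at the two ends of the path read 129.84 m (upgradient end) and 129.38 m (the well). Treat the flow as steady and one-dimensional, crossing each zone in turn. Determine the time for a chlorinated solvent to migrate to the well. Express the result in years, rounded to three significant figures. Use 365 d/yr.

Total head drop ΔH = 129.84 − 129.38 = 0.46 m
Continuity: the same q passes through each zone, so ΔH = q·Σ(L_j/K_j) — the zones act as resistances in series.
Σ(L/K) = 400/10.3 + 111/1.94 = 38.83 + 57.22 = 96.05 d
q = ΔH / Σ(L/K) = 0.46 / 96.05 = 0.004789 m/d (same in every zone)
Zone A: v = q/n = 0.004789/0.31 = 0.01545 m/d → t_A = 400/0.01545 = 25890 d
Zone B: v = q/n = 0.004789/0.08 = 0.05986 m/d → t_B = 111/0.05986 = 1854 d
Total t = 25890 + 1854 = 27750 d
   = 27750 / 365 = 76.0 yr

76.0 years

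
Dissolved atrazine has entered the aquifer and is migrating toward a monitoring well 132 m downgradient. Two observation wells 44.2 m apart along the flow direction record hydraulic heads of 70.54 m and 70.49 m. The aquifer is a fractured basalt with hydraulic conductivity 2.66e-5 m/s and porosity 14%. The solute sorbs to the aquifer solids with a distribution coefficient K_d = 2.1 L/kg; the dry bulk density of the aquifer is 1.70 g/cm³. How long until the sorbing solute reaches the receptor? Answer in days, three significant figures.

188000 days

Hydraulic gradient i = (70.54 − 70.49) / 44.2 = 0.05 / 44.2 = 0.001131
K = 2.66e-5 m/s × 86400 s/d = 2.298 m/d
Darcy flux q = K·i = 2.298 × 0.001131 = 0.002600 m/d
v_s = q/n_e = 0.002600/0.14 = 0.01857 m/d
Retardation R = 1 + ρ_b·K_d/n = 1 + 1.70×2.1/0.14 = 26.50
Contaminant velocity v_c = v/R = 0.01857/26.50 = 7.008e-4 m/d
t = L/v_c = 132/7.008e-4 = 188400 d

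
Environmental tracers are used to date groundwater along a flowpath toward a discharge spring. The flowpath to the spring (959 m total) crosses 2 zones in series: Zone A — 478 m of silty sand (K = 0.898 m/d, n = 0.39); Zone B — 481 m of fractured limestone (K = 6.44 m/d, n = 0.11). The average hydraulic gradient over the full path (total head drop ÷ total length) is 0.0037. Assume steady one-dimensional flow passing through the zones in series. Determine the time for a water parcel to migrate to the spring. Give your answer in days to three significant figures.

40900 days

For zones in series the flux q is common to all zones; the equivalent conductivity is the harmonic (thickness-weighted) mean, K_eq = L_total / Σ(L_j/K_j).
Σ(L/K) = 478/0.898 + 481/6.44 = 532.3 + 74.69 = 607.0 d
K_eq = L_total / Σ(L/K) = 959 / 607.0 = 1.580 m/d
q = K_eq · i = 1.580 × 0.0037 = 0.005846 m/d (same in every zone)
Zone A: v = q/n = 0.005846/0.39 = 0.01499 m/d → t_A = 478/0.01499 = 31890 d
Zone B: v = q/n = 0.005846/0.11 = 0.05314 m/d → t_B = 481/0.05314 = 9051 d
Total t = 31890 + 9051 = 40940 d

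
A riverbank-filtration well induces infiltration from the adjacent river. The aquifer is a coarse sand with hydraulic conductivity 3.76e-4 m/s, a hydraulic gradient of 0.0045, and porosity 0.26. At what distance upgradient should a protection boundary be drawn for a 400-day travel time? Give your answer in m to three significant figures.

K = 3.76e-4 m/s × 86400 s/d = 32.49 m/d
q = Ki = 32.49 × 0.0045 = 0.1462 m/d
Average linear velocity = 0.1462 / 0.26 = 0.5623 m/d
L = v × T = 0.5623 × 400 = 224.9 m

225 m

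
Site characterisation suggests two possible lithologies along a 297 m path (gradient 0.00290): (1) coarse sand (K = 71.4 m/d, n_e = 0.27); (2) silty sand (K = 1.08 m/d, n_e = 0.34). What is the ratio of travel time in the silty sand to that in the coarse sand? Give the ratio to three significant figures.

Unit 1 (coarse sand): v = 71.4×0.0029/0.27 = 0.7669 m/d, t = 297/0.7669 = 387.3 d
Unit 2 (silty sand): v = 1.08×0.0029/0.34 = 0.009212 m/d, t = 297/0.009212 = 32240 d
t(silty sand) / t(coarse sand) = 32240/387.3 = 83.3

83.3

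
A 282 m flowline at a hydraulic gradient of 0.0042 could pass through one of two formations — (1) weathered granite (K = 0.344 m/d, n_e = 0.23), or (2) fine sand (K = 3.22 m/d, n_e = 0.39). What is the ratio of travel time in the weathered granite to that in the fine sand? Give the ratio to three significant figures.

Unit 1 (weathered granite): v = 0.344×0.0042/0.23 = 0.006282 m/d, t = 282/0.006282 = 44890 d
Unit 2 (fine sand): v = 3.22×0.0042/0.39 = 0.03468 m/d, t = 282/0.03468 = 8132 d
t(weathered granite) / t(fine sand) = 44890/8132 = 5.52

5.52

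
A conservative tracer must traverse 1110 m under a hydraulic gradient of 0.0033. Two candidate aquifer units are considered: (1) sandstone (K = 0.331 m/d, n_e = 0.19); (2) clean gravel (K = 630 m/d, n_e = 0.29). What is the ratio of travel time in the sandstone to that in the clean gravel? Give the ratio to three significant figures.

1250

Unit 1 (sandstone): v = 0.331×0.0033/0.19 = 0.005749 m/d, t = 1110/0.005749 = 193100 d
Unit 2 (clean gravel): v = 630×0.0033/0.29 = 7.169 m/d, t = 1110/7.169 = 154.8 d
t(sandstone) / t(clean gravel) = 193100/154.8 = 1250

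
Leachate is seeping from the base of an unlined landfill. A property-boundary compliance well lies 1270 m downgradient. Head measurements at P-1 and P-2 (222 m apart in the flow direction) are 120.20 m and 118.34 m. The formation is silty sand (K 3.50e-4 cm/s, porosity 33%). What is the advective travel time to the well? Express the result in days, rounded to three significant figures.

Hydraulic gradient i = (120.20 − 118.34) / 222 = 1.86 / 222 = 0.008378
K = 3.50e-4 cm/s × 864 = 0.3024 m/d
Specific discharge q = 0.3024 × 0.008378 = 0.002534 m/d
Seepage velocity v = q / n = 0.002534 / 0.33 = 0.007678 m/d
t = L / v = 1270 / 0.007678 = 165400 d

165000 days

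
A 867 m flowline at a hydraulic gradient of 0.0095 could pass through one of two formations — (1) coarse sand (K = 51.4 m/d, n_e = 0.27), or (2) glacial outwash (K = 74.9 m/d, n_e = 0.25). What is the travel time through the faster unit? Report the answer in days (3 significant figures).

Unit 1 (coarse sand): v = 51.4×0.0095/0.27 = 1.809 m/d, t = 867/1.809 = 479.4 d
Unit 2 (glacial outwash): v = 74.9×0.0095/0.25 = 2.846 m/d, t = 867/2.846 = 304.6 d
Faster unit: t = 305 d

305 days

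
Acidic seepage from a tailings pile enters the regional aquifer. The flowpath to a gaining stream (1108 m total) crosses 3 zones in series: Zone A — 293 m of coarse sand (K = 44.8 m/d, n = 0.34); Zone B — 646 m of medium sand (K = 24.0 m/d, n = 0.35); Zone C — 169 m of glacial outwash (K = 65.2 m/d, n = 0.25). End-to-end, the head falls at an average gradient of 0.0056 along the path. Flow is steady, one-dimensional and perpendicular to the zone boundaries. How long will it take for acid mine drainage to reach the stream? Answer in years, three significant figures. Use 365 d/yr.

5.86 years

Continuity: the same q passes through each zone, so ΔH = q·Σ(L_j/K_j) — the zones act as resistances in series.
Σ(L/K) = 293/44.8 + 646/24.0 + 169/65.2 = 6.540 + 26.92 + 2.592 = 36.05 d
K_eq = L_total / Σ(L/K) = 1108 / 36.05 = 30.74 m/d
q = K_eq · i = 30.74 × 0.0056 = 0.1721 m/d (same in every zone)
Zone A: v = q/n = 0.1721/0.34 = 0.5062 m/d → t_A = 293/0.5062 = 578.8 d
Zone B: v = q/n = 0.1721/0.35 = 0.4918 m/d → t_B = 646/0.4918 = 1314 d
Zone C: v = q/n = 0.1721/0.25 = 0.6885 m/d → t_C = 169/0.6885 = 245.5 d
Total t = 578.8 + 1314 + 245.5 = 2138 d
   = 2138 / 365 = 5.86 yr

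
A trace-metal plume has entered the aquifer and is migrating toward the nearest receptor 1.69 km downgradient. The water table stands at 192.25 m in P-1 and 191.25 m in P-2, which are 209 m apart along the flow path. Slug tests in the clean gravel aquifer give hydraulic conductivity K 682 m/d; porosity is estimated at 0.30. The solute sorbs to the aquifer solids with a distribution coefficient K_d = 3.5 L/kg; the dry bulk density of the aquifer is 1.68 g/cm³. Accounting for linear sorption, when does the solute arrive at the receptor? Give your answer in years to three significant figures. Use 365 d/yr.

8.77 years

Hydraulic gradient i = (192.25 − 191.25) / 209 = 1.00 / 209 = 0.004785
q = Ki = 682 × 0.004785 = 3.263 m/d
Seepage velocity v = q / n = 3.263 / 0.30 = 10.88 m/d
Retardation R = 1 + ρ_b·K_d/n = 1 + 1.68×3.5/0.30 = 20.60
Contaminant velocity v_c = v/R = 10.88/20.60 = 0.5280 m/d
L = 1.69 km = 1690 m
t = L/v_c = 1690/0.5280 = 3201 d
   = 3201/365 = 8.77 yr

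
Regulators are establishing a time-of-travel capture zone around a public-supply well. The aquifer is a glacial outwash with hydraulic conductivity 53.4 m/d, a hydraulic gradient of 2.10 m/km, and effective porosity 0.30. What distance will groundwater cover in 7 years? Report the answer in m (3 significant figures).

Specific discharge q = 53.4 × 0.0021 = 0.1121 m/d
v = Ki/n = 53.4·0.0021/0.30 = 0.3738 m/d
T = 7 yr × 365 = 2555 d
L = v × T = 0.3738 × 2555 = 955.1 m

955 m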